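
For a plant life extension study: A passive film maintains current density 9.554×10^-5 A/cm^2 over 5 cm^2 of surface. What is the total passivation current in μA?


I = i_pass * A, then convert A → μA (×10^6)
I = 9.554×10^-5 * 5 * 10^6 = 477.7 μA

477.7 μA


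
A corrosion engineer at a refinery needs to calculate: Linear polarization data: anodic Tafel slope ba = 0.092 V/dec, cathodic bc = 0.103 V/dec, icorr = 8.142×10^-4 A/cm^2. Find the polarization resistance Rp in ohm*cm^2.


Apply the Stern-Geary equation: Rp = ba*bc / (2.303*icorr*(ba+bc))
ba*bc = 0.092*0.103 = 0.009476
ba+bc = 0.195; 2.303*icorr*(ba+bc) = 2.303*8.142×10^-4*0.195 = 3.6564501×10^-4
Rp = 0.009476 / 3.6564501×10^-4 = 25.9 ohm*cm^2

25.9 ohm*cm^2


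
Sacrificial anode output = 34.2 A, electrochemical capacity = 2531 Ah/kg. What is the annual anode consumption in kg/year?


Annual consumption = current * hours per year / capacity
Rate = 34.2 * 8760 / 2531 = 118.4 kg/year

118.4 kg/year


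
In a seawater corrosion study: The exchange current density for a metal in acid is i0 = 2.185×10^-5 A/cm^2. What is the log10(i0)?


i0 = 2.185×10^-5 A/cm^2
log10(i0) = -4.661

-4.661


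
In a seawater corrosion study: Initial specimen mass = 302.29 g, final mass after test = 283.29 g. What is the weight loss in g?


Weight loss = initial − final
WL = 302.29 − 283.29 = 19.0 g

19.0 g


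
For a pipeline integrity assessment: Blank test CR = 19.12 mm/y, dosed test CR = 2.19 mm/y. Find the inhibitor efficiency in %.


Apply the inhibitor-efficiency definition: IE = (CR_blank − CR_inh)/CR_blank × 100
IE = (19.12 − 2.19) / 19.12 × 100
IE = 16.93 / 19.12 × 100 = 88.5 %

88.5 %


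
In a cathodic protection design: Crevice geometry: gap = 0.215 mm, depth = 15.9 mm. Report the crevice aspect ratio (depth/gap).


Aspect ratio = depth / gap
Ratio = 15.9 / 0.215 = 74.0

74.0


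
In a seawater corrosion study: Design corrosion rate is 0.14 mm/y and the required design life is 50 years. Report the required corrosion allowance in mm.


Corrosion allowance = CR × design life
CA = 0.14 * 50 = 7.0 mm

7.0 mm


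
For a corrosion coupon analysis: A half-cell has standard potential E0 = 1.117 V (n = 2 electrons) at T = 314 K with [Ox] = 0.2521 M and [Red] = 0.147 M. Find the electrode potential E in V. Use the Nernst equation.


Apply the Nernst equation: E = E0 + (RT/nF)*ln([Ox]/[Red])
Step 1: RT/nF = 8.314*314/(2*96485) = 0.01352851 V
Step 2: [Ox]/[Red] = 0.2521/0.147 = 1.714966
Step 3: ln(1.714966) = 0.539393
Step 4: correction = 0.01352851 * 0.539393 = 0.0073 V
E = 1.117 + 0.0073 = 1.1243 V

1.1243 V


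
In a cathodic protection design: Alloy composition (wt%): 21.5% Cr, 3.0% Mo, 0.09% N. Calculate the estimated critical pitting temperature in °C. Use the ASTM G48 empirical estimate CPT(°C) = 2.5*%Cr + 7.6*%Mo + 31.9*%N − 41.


Apply the ASTM G48 empirical CPT estimate: CPT(°C) = 2.5*%Cr + 7.6*%Mo + 31.9*%N − 41
2.5*21.5 = 53.75; 7.6*3.0 = 22.8; 31.9*0.09 = 2.871
CPT = 53.75 + 22.8 + 2.871 − 41 = 38.421 °C
Rounded to 0.1 °C: CPT ≈ 38.4 °C

38.4 °C


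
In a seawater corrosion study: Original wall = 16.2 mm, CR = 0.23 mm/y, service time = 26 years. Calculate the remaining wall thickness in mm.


Remaining wall = original − CR × time
t = 16.2 − 0.23*26 = 16.2 − 5.98 = 10.22 mm

10.22 mm


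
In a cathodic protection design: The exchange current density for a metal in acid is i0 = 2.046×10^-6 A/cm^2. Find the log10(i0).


i0 = 2.046×10^-6 A/cm^2
log10(i0) = -5.689

-5.689


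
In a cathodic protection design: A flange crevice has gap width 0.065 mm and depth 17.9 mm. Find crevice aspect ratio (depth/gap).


Aspect ratio = depth / gap
Ratio = 17.9 / 0.065 = 275.4

275.4


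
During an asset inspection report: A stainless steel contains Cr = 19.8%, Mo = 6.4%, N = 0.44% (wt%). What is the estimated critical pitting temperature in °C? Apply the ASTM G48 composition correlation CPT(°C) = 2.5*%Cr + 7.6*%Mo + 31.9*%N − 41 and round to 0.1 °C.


Apply the ASTM G48 empirical CPT estimate: CPT(°C) = 2.5*%Cr + 7.6*%Mo + 31.9*%N − 41
2.5*19.8 = 49.5; 7.6*6.4 = 48.64; 31.9*0.44 = 14.036
CPT = 49.5 + 48.64 + 14.036 − 41 = 71.176 °C
Rounded to 0.1 °C: CPT ≈ 71.2 °C

71.2 °C


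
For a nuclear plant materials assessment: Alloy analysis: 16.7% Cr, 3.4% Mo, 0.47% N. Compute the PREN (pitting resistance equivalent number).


Apply the PREN formula: PREN = Cr + 3.3*Mo + 16*N
PREN = 16.7 + 3.3*3.4 + 16*0.47
PREN = 16.7 + 11.22 + 7.52 = 35.44

35.44


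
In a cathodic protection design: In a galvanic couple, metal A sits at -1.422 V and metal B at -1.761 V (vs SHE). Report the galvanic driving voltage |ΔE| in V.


Driving voltage is the absolute potential difference.
|ΔE| = |-1.422 − (-1.761)| = 0.339 V

0.339 V


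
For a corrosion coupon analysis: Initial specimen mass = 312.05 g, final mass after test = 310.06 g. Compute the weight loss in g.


Weight loss = initial − final
WL = 312.05 − 310.06 = 1.99 g

1.99 g


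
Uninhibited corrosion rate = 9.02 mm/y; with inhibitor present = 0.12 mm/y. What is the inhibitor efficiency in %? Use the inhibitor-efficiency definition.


Apply the inhibitor-efficiency definition: IE = (CR_blank − CR_inh)/CR_blank × 100
IE = (9.02 − 0.12) / 9.02 × 100
IE = 8.9 / 9.02 × 100 = 98.7 %

98.7 %


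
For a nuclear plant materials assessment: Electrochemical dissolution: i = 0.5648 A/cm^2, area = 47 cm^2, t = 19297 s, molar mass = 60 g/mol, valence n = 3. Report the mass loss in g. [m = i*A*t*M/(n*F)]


Apply Faraday's law: m = i*A*t*M / (n*F)
Total charge passed Q = i*A*t = 0.5648*47*19297 = 512250.4432 C
m = Q*M/(n*F) = 512250.4432*60/(3*96485) = 106.1824 g

106.1824 g


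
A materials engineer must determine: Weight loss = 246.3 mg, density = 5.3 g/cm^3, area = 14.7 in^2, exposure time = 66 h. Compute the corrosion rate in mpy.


Apply the mpy weight-loss relation: CR = 534 * W / (D * A * T)
Numerator: 534 * 246.3 = 131524.2
Denominator: 5.3 * 14.7 * 66 = 5142.06
CR = 131524.2 / 5142.06 = 25.57811 mpy

25.57811 mpy


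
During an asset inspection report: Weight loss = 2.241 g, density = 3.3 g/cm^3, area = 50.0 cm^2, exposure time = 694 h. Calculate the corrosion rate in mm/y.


Apply the mm/y weight-loss relation: CR = 87600 * W / (D * A * T)
Numerator: 87600 * 2.241 = 196311.6
Denominator: 3.3 * 50.0 * 694 = 114510.0
CR = 196311.6 / 114510.0 = 1.7144 mm/y

1.7144 mm/y


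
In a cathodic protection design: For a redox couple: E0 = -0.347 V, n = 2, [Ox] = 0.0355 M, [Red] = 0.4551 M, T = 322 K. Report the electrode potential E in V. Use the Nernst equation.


Apply the Nernst equation: E = E0 + (RT/nF)*ln([Ox]/[Red])
Step 1: RT/nF = 8.314*322/(2*96485) = 0.01387318 V
Step 2: [Ox]/[Red] = 0.0355/0.4551 = 0.078005
Step 3: ln(0.078005) = -2.550982
Step 4: correction = 0.01387318 * -2.550982 = -0.0354 V
E = -0.347 + -0.0354 = -0.3824 V

-0.3824 V


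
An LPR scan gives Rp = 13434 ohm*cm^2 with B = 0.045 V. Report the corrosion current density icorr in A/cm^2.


Apply the Stern-Geary relation: icorr = B / Rp
icorr = 0.045 / 13434 = 3.35×10^-6 A/cm^2

3.35×10^-6 A/cm^2


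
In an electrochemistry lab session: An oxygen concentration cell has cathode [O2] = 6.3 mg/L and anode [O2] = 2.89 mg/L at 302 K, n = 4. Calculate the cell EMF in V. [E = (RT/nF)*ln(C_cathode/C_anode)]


Apply the Nernst concentration-cell relation: E = (RT/nF)*ln(C_cathode/C_anode)
RT/nF = 8.314*302/(4*96485) = 0.00650575 V
ln(6.3/2.89) = 0.77929
E = 0.00650575 * 0.77929 = 0.00507 V

0.00507 V


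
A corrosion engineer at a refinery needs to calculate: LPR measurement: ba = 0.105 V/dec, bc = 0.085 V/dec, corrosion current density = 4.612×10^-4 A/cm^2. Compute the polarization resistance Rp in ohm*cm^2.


Apply the Stern-Geary equation: Rp = ba*bc / (2.303*icorr*(ba+bc))
ba*bc = 0.105*0.085 = 0.008925
ba+bc = 0.19; 2.303*icorr*(ba+bc) = 2.303*4.612×10^-4*0.19 = 2.0180728×10^-4
Rp = 0.008925 / 2.0180728×10^-4 = 44.2 ohm*cm^2

44.2 ohm*cm^2


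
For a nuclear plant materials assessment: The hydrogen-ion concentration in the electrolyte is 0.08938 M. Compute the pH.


pH = −log10[H+]
pH = −log10(0.08938) = 1.05

1.05


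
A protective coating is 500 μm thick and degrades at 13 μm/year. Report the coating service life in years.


Service life = thickness / degradation rate
Life = 500 / 13 = 38.5 years

38.5 years


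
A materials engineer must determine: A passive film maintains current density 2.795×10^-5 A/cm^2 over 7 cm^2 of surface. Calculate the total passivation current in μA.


I = i_pass * A, then convert A → μA (×10^6)
I = 2.795×10^-5 * 7 * 10^6 = 195.65 μA

195.65 μA


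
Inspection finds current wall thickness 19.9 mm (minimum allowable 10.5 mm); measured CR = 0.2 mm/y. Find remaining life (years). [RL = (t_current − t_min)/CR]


Apply the remaining-life relation: RL = (t_current − t_min) / CR
RL = (19.9 − 10.5) / 0.2 = 9.4 / 0.2 = 47.0 years

47.0 years


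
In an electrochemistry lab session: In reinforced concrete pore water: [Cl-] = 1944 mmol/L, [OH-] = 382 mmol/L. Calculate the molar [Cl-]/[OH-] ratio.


Threshold parameter = [Cl-] / [OH-] (molar basis; both in mmol/L, so units cancel)
Ratio = 1944 / 382 = 5.09

5.09


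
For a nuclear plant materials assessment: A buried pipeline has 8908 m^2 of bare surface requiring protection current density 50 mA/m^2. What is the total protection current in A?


I = area * current density, then convert mA → A (÷1000)
I = 8908 * 50 / 1000 = 445.4 A

445.4 A


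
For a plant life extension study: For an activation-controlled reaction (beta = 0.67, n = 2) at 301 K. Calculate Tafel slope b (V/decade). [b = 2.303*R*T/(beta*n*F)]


Apply the Tafel slope relation: b = 2.303*R*T/(beta*n*F)
Numerator: 2.303 * 8.314 * 301 = 5763.29
Denominator: 0.67 * 2 * 96485 = 129289.9
b = 5763.29 / 129289.9 = 0.045 V/decade

0.045 V/decade


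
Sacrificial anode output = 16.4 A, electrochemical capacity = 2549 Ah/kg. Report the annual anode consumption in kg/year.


Annual consumption = current * hours per year / capacity
Rate = 16.4 * 8760 / 2549 = 56.4 kg/year

56.4 kg/year


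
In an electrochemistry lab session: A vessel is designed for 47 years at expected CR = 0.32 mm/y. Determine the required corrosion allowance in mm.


Corrosion allowance = CR × design life
CA = 0.32 * 47 = 15.04 mm

15.04 mm


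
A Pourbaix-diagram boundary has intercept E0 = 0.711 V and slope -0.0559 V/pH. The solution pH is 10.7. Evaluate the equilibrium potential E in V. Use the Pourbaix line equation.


Apply the Pourbaix line equation: E = E0 + slope*pH
E = 0.711 + (-0.0559)*10.7 = 0.711 + (-0.59813) = 0.11287 V
Rounded to 3 decimal places: E = 0.113 V

0.113 V


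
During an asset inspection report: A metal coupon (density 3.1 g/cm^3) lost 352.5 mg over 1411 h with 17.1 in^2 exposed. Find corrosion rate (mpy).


Apply the mpy weight-loss relation: CR = 534 * W / (D * A * T)
Numerator: 534 * 352.5 = 188235.0
Denominator: 3.1 * 17.1 * 1411 = 74797.11
CR = 188235.0 / 74797.11 = 2.51661 mpy

2.51661 mpy


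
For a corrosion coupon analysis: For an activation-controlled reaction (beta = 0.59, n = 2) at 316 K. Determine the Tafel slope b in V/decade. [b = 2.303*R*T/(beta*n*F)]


Apply the Tafel slope relation: b = 2.303*R*T/(beta*n*F)
Numerator: 2.303 * 8.314 * 316 = 6050.5
Denominator: 0.59 * 2 * 96485 = 113852.3
b = 6050.5 / 113852.3 = 0.0531 V/decade

0.0531 V/decade


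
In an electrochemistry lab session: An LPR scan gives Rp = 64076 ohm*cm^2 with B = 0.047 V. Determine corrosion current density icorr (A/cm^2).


Apply the Stern-Geary relation: icorr = B / Rp
icorr = 0.047 / 64076 = 7.335×10^-7 A/cm^2

7.335×10^-7 A/cm^2


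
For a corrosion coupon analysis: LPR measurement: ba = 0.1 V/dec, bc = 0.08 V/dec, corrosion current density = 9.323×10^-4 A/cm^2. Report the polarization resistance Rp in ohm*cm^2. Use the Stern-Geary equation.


Apply the Stern-Geary equation: Rp = ba*bc / (2.303*icorr*(ba+bc))
ba*bc = 0.1*0.08 = 0.008
ba+bc = 0.18; 2.303*icorr*(ba+bc) = 2.303*9.323×10^-4*0.18 = 3.8647564×10^-4
Rp = 0.008 / 3.8647564×10^-4 = 20.7 ohm*cm^2

20.7 ohm*cm^2


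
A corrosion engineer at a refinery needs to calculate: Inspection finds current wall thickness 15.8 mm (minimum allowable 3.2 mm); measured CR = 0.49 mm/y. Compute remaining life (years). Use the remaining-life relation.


Apply the remaining-life relation: RL = (t_current − t_min) / CR
RL = (15.8 − 3.2) / 0.49 = 12.6 / 0.49 = 25.7 years

25.7 years


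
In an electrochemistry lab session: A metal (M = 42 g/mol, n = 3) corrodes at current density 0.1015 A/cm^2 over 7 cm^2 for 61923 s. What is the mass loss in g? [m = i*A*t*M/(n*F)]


Apply Faraday's law: m = i*A*t*M / (n*F)
Total charge passed Q = i*A*t = 0.1015*7*61923 = 43996.2915 C
m = Q*M/(n*F) = 43996.2915*42/(3*96485) = 6.38387 g

6.38387 g


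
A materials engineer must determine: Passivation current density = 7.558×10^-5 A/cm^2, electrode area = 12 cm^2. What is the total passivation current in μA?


I = i_pass * A, then convert A → μA (×10^6)
I = 7.558×10^-5 * 12 * 10^6 = 906.96 μA

906.96 μA


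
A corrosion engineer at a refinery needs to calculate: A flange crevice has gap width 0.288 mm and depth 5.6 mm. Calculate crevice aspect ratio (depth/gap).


Aspect ratio = depth / gap
Ratio = 5.6 / 0.288 = 19.4

19.4


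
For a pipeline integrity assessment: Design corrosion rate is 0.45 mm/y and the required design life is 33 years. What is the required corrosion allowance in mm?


Corrosion allowance = CR × design life
CA = 0.45 * 33 = 14.85 mm

14.85 mm


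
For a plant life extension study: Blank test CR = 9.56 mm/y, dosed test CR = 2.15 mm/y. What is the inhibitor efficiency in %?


Apply the inhibitor-efficiency definition: IE = (CR_blank − CR_inh)/CR_blank × 100
IE = (9.56 − 2.15) / 9.56 × 100
IE = 7.41 / 9.56 × 100 = 77.5 %

77.5 %


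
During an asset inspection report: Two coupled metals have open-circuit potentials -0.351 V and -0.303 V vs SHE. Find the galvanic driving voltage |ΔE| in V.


Driving voltage is the absolute potential difference.
|ΔE| = |-0.351 − (-0.303)| = 0.048 V

0.048 V


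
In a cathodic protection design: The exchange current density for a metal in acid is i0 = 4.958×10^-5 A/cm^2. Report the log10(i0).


i0 = 4.958×10^-5 A/cm^2
log10(i0) = -4.305

-4.305


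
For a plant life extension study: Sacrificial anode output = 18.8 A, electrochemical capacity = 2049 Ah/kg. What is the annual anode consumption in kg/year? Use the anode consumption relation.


Annual consumption = current * hours per year / capacity
Rate = 18.8 * 8760 / 2049 = 80.4 kg/year

80.4 kg/year


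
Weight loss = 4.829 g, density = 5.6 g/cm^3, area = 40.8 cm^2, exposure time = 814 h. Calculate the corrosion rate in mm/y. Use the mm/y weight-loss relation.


Apply the mm/y weight-loss relation: CR = 87600 * W / (D * A * T)
Numerator: 87600 * 4.829 = 423020.4
Denominator: 5.6 * 40.8 * 814 = 185982.72
CR = 423020.4 / 185982.72 = 2.2745 mm/y

2.2745 mm/y


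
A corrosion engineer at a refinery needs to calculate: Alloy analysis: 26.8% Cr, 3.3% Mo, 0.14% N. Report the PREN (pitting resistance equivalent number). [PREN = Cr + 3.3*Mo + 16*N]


Apply the PREN formula: PREN = Cr + 3.3*Mo + 16*N
PREN = 26.8 + 3.3*3.3 + 16*0.14
PREN = 26.8 + 10.89 + 2.24 = 39.93

39.93


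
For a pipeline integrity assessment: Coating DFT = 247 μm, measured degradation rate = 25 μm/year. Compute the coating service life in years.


Service life = thickness / degradation rate
Life = 247 / 25 = 9.9 years

9.9 years


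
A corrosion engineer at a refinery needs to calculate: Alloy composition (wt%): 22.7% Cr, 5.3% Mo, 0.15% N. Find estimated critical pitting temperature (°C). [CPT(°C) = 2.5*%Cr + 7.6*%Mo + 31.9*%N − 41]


Apply the ASTM G48 empirical CPT estimate: CPT(°C) = 2.5*%Cr + 7.6*%Mo + 31.9*%N − 41
2.5*22.7 = 56.75; 7.6*5.3 = 40.28; 31.9*0.15 = 4.785
CPT = 56.75 + 40.28 + 4.785 − 41 = 60.815 °C
Rounded to 0.1 °C: CPT ≈ 60.8 °C

60.8 °C


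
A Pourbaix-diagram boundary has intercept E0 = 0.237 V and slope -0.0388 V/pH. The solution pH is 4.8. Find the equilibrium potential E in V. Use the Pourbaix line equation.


Apply the Pourbaix line equation: E = E0 + slope*pH
E = 0.237 + (-0.0388)*4.8 = 0.237 + (-0.18624) = 0.05076 V
Rounded to 3 decimal places: E = 0.051 V

0.051 V


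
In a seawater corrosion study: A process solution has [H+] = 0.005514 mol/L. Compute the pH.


pH = −log10[H+]
pH = −log10(0.005514) = 2.26

2.26


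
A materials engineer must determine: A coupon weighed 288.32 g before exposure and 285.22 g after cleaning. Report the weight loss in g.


Weight loss = initial − final
WL = 288.32 − 285.22 = 3.1 g

3.1 g


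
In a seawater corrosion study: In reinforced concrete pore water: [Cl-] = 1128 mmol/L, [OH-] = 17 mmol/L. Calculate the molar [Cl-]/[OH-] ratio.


Threshold parameter = [Cl-] / [OH-] (molar basis; both in mmol/L, so units cancel)
Ratio = 1128 / 17 = 66.35

66.35


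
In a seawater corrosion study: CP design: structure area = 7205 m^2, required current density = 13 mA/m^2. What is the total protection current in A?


I = area * current density, then convert mA → A (÷1000)
I = 7205 * 13 / 1000 = 93.67 A

93.67 A


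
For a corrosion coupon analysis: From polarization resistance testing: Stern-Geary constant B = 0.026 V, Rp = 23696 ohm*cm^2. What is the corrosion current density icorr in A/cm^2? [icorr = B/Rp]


Apply the Stern-Geary relation: icorr = B / Rp
icorr = 0.026 / 23696 = 1.097×10^-6 A/cm^2

1.097×10^-6 A/cm^2


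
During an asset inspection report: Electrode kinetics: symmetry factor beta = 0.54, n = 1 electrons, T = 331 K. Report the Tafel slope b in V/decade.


Apply the Tafel slope relation: b = 2.303*R*T/(beta*n*F)
Numerator: 2.303 * 8.314 * 331 = 6337.7
Denominator: 0.54 * 1 * 96485 = 52101.9
b = 6337.7 / 52101.9 = 0.1216 V/decade

0.1216 V/decade


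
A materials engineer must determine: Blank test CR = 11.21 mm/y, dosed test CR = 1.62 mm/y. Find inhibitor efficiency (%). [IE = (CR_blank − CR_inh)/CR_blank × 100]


Apply the inhibitor-efficiency definition: IE = (CR_blank − CR_inh)/CR_blank × 100
IE = (11.21 − 1.62) / 11.21 × 100
IE = 9.59 / 11.21 × 100 = 85.5 %

85.5 %


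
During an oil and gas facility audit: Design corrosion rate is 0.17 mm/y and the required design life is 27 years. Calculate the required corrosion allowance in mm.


Corrosion allowance = CR × design life
CA = 0.17 * 27 = 4.59 mm

4.59 mm


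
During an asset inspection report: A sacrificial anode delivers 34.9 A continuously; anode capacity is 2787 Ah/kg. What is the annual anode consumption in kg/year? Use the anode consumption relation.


Annual consumption = current * hours per year / capacity
Rate = 34.9 * 8760 / 2787 = 109.7 kg/year

109.7 kg/year


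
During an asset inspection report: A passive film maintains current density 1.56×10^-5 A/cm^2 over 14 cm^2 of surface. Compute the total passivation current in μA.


I = i_pass * A, then convert A → μA (×10^6)
I = 1.56×10^-5 * 14 * 10^6 = 218.4 μA

218.4 μA


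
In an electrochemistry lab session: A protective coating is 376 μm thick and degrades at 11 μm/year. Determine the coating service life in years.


Service life = thickness / degradation rate
Life = 376 / 11 = 34.2 years

34.2 years


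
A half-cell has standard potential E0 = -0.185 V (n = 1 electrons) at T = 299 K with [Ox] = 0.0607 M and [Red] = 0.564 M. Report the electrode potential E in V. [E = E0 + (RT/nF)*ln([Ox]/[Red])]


Apply the Nernst equation: E = E0 + (RT/nF)*ln([Ox]/[Red])
Step 1: RT/nF = 8.314*299/(1*96485) = 0.02576448 V
Step 2: [Ox]/[Red] = 0.0607/0.564 = 0.107624
Step 3: ln(0.107624) = -2.229112
Step 4: correction = 0.02576448 * -2.229112 = -0.0574 V
E = -0.185 + -0.0574 = -0.2424 V

-0.2424 V


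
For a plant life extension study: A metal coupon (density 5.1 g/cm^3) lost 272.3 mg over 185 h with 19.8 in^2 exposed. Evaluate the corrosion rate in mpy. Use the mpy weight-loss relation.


Apply the mpy weight-loss relation: CR = 534 * W / (D * A * T)
Numerator: 534 * 272.3 = 145408.2
Denominator: 5.1 * 19.8 * 185 = 18681.3
CR = 145408.2 / 18681.3 = 7.784 mpy

7.784 mpy


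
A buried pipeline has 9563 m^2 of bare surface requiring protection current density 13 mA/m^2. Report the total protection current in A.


I = area * current density, then convert mA → A (÷1000)
I = 9563 * 13 / 1000 = 124.32 A

124.32 A


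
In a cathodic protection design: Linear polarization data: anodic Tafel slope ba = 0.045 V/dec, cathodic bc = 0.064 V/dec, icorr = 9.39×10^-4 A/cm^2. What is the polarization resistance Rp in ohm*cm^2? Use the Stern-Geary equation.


Apply the Stern-Geary equation: Rp = ba*bc / (2.303*icorr*(ba+bc))
ba*bc = 0.045*0.064 = 0.00288
ba+bc = 0.109; 2.303*icorr*(ba+bc) = 2.303*9.39×10^-4*0.109 = 2.3571435×10^-4
Rp = 0.00288 / 2.3571435×10^-4 = 12.2 ohm*cm^2

12.2 ohm*cm^2


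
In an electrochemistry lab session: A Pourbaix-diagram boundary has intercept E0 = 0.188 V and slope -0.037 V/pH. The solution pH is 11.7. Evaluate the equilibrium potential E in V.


Apply the Pourbaix line equation: E = E0 + slope*pH
E = 0.188 + (-0.037)*11.7 = 0.188 + (-0.4329) = -0.2449 V
Rounded to 3 decimal places: E = -0.245 V

-0.245 V


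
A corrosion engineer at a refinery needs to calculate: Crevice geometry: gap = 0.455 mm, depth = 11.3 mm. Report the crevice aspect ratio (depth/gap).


Aspect ratio = depth / gap
Ratio = 11.3 / 0.455 = 24.8

24.8


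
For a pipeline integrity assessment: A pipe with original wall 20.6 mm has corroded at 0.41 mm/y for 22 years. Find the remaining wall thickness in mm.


Remaining wall = original − CR × time
t = 20.6 − 0.41*22 = 20.6 − 9.02 = 11.58 mm

11.58 mm


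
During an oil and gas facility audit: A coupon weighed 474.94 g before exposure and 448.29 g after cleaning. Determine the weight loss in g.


Weight loss = initial − final
WL = 474.94 − 448.29 = 26.65 g

26.65 g


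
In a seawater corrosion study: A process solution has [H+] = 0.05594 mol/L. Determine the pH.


pH = −log10[H+]
pH = −log10(0.05594) = 1.25

1.25


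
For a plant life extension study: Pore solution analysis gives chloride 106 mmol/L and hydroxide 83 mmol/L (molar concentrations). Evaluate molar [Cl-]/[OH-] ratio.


Threshold parameter = [Cl-] / [OH-] (molar basis; both in mmol/L, so units cancel)
Ratio = 106 / 83 = 1.28

1.28


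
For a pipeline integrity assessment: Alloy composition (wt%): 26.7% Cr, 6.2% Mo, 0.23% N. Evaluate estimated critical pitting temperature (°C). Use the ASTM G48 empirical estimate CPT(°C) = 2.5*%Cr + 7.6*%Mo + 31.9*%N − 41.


Apply the ASTM G48 empirical CPT estimate: CPT(°C) = 2.5*%Cr + 7.6*%Mo + 31.9*%N − 41
2.5*26.7 = 66.75; 7.6*6.2 = 47.12; 31.9*0.23 = 7.337
CPT = 66.75 + 47.12 + 7.337 − 41 = 80.207 °C
Rounded to 0.1 °C: CPT ≈ 80.2 °C

80.2 °C


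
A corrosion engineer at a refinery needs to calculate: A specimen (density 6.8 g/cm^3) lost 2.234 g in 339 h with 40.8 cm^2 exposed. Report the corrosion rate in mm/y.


Apply the mm/y weight-loss relation: CR = 87600 * W / (D * A * T)
Numerator: 87600 * 2.234 = 195698.4
Denominator: 6.8 * 40.8 * 339 = 94052.16
CR = 195698.4 / 94052.16 = 2.080743 mm/y

2.080743 mm/y


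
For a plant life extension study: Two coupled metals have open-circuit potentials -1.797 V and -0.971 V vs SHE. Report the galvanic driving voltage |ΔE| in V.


Driving voltage is the absolute potential difference.
|ΔE| = |-1.797 − (-0.971)| = 0.826 V

0.826 V


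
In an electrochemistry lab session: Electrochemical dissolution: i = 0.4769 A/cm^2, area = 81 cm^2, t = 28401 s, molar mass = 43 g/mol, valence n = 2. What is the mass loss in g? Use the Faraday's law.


Apply Faraday's law: m = i*A*t*M / (n*F)
Total charge passed Q = i*A*t = 0.4769*81*28401 = 1097099.3889 C
m = Q*M/(n*F) = 1097099.3889*43/(2*96485) = 244.46947 g

244.46947 g


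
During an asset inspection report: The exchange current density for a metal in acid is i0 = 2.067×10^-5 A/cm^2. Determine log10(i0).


i0 = 2.067×10^-5 A/cm^2
log10(i0) = -4.685

-4.685


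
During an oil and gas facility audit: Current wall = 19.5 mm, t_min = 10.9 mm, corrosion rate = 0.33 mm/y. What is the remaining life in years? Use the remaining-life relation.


Apply the remaining-life relation: RL = (t_current − t_min) / CR
RL = (19.5 − 10.9) / 0.33 = 8.6 / 0.33 = 26.1 years

26.1 years


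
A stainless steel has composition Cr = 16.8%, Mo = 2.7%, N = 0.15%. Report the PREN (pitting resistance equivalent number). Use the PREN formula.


Apply the PREN formula: PREN = Cr + 3.3*Mo + 16*N
PREN = 16.8 + 3.3*2.7 + 16*0.15
PREN = 16.8 + 8.91 + 2.4 = 28.11

28.11


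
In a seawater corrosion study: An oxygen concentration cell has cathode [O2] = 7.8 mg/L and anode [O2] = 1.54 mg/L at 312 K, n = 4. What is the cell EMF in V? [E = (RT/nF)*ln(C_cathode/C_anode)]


Apply the Nernst concentration-cell relation: E = (RT/nF)*ln(C_cathode/C_anode)
RT/nF = 8.314*312/(4*96485) = 0.00672117 V
ln(7.8/1.54) = 1.62234
E = 0.00672117 * 1.62234 = 0.0109 V

0.0109 V


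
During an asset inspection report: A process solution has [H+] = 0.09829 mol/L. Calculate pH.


pH = −log10[H+]
pH = −log10(0.09829) = 1.01

1.01


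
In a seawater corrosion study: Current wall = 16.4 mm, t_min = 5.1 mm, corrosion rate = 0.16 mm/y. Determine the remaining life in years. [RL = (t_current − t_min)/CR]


Apply the remaining-life relation: RL = (t_current − t_min) / CR
RL = (16.4 − 5.1) / 0.16 = 11.3 / 0.16 = 70.6 years

70.6 years


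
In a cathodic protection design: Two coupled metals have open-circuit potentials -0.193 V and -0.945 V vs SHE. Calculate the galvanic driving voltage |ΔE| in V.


Driving voltage is the absolute potential difference.
|ΔE| = |-0.193 − (-0.945)| = 0.752 V

0.752 V


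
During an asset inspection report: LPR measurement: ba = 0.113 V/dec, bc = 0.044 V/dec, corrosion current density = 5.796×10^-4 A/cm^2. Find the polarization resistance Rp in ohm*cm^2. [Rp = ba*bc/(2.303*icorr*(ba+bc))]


Apply the Stern-Geary equation: Rp = ba*bc / (2.303*icorr*(ba+bc))
ba*bc = 0.113*0.044 = 0.004972
ba+bc = 0.157; 2.303*icorr*(ba+bc) = 2.303*5.796×10^-4*0.157 = 2.0956655×10^-4
Rp = 0.004972 / 2.0956655×10^-4 = 23.7 ohm*cm^2

23.7 ohm*cm^2


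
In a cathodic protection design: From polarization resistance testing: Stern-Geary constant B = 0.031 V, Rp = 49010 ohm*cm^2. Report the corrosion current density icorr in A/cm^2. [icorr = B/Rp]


Apply the Stern-Geary relation: icorr = B / Rp
icorr = 0.031 / 49010 = 6.325×10^-7 A/cm^2

6.325×10^-7 A/cm^2


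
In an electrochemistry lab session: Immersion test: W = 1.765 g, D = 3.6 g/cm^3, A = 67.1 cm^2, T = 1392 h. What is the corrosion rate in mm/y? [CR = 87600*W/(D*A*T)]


Apply the mm/y weight-loss relation: CR = 87600 * W / (D * A * T)
Numerator: 87600 * 1.765 = 154614.0
Denominator: 3.6 * 67.1 * 1392 = 336251.52
CR = 154614.0 / 336251.52 = 0.4598 mm/y

0.4598 mm/y


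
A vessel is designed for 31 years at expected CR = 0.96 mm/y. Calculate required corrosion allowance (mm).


Corrosion allowance = CR × design life
CA = 0.96 * 31 = 29.76 mm

29.76 mm


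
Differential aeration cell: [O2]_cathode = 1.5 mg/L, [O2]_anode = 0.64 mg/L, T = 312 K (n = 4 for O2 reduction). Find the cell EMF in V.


Apply the Nernst concentration-cell relation: E = (RT/nF)*ln(C_cathode/C_anode)
RT/nF = 8.314*312/(4*96485) = 0.00672117 V
ln(1.5/0.64) = 0.85175
E = 0.00672117 * 0.85175 = 0.00572 V

0.00572 V


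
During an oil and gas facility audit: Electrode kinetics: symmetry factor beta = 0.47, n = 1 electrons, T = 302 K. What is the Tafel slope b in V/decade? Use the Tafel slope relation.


Apply the Tafel slope relation: b = 2.303*R*T/(beta*n*F)
Numerator: 2.303 * 8.314 * 302 = 5782.44
Denominator: 0.47 * 1 * 96485 = 45347.95
b = 5782.44 / 45347.95 = 0.1275 V/decade

0.1275 V/decade


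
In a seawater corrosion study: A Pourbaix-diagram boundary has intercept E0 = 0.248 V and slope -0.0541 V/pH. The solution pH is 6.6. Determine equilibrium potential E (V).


Apply the Pourbaix line equation: E = E0 + slope*pH
E = 0.248 + (-0.0541)*6.6 = 0.248 + (-0.35706) = -0.10906 V
Rounded to 3 decimal places: E = -0.109 V

-0.109 V


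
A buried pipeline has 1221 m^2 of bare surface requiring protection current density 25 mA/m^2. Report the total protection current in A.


I = area * current density, then convert mA → A (÷1000)
I = 1221 * 25 / 1000 = 30.53 A

30.53 A


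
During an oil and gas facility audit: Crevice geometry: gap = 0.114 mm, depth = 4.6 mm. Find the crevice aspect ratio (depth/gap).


Aspect ratio = depth / gap
Ratio = 4.6 / 0.114 = 40.4

40.4


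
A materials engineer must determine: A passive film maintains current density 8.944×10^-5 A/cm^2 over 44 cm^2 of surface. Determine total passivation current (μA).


I = i_pass * A, then convert A → μA (×10^6)
I = 8.944×10^-5 * 44 * 10^6 = 3935.36 μA

3935.36 μA


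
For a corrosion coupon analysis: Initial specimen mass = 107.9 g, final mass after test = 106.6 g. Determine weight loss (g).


Weight loss = initial − final
WL = 107.9 − 106.6 = 1.3 g

1.3 g


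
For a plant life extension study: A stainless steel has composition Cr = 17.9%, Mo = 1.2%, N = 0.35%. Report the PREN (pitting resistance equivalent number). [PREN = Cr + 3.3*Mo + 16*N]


Apply the PREN formula: PREN = Cr + 3.3*Mo + 16*N
PREN = 17.9 + 3.3*1.2 + 16*0.35
PREN = 17.9 + 3.96 + 5.6 = 27.46

27.46


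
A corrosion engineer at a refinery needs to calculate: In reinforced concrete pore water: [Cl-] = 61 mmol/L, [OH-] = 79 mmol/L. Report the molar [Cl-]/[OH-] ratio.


Threshold parameter = [Cl-] / [OH-] (molar basis; both in mmol/L, so units cancel)
Ratio = 61 / 79 = 0.77

0.77


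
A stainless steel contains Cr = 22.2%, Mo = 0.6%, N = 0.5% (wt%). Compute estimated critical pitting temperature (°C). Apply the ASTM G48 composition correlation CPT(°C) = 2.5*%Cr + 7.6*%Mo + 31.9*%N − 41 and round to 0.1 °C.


Apply the ASTM G48 empirical CPT estimate: CPT(°C) = 2.5*%Cr + 7.6*%Mo + 31.9*%N − 41
2.5*22.2 = 55.5; 7.6*0.6 = 4.56; 31.9*0.5 = 15.95
CPT = 55.5 + 4.56 + 15.95 − 41 = 35.01 °C
Rounded to 0.1 °C: CPT ≈ 35.0 °C

35.0 °C


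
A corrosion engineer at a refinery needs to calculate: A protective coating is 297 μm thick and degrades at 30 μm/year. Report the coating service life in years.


Service life = thickness / degradation rate
Life = 297 / 30 = 9.9 years

9.9 years


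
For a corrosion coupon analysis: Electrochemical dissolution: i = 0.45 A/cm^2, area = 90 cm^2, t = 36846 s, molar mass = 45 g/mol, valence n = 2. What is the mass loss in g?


Apply Faraday's law: m = i*A*t*M / (n*F)
Total charge passed Q = i*A*t = 0.45*90*36846 = 1492263 C
m = Q*M/(n*F) = 1492263*45/(2*96485) = 347.9911 g

347.9911 g


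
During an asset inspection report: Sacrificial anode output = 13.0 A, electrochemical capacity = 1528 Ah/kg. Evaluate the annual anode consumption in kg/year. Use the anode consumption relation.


Annual consumption = current * hours per year / capacity
Rate = 13.0 * 8760 / 1528 = 74.5 kg/year

74.5 kg/year


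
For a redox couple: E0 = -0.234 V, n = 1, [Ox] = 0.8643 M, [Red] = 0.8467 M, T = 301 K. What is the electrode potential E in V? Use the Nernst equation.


Apply the Nernst equation: E = E0 + (RT/nF)*ln([Ox]/[Red])
Step 1: RT/nF = 8.314*301/(1*96485) = 0.02593682 V
Step 2: [Ox]/[Red] = 0.8643/0.8467 = 1.020787
Step 3: ln(1.020787) = 0.020574
Step 4: correction = 0.02593682 * 0.020574 = 0.001 V
E = -0.234 + 0.001 = -0.233 V

-0.233 V


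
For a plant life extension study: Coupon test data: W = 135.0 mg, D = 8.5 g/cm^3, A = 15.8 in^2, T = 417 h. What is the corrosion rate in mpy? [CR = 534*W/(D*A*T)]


Apply the mpy weight-loss relation: CR = 534 * W / (D * A * T)
Numerator: 534 * 135.0 = 72090.0
Denominator: 8.5 * 15.8 * 417 = 56003.1
CR = 72090.0 / 56003.1 = 1.2873 mpy

1.2873 mpy


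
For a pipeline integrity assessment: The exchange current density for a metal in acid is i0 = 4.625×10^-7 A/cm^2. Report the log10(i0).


i0 = 4.625×10^-7 A/cm^2
log10(i0) = -6.335

-6.335


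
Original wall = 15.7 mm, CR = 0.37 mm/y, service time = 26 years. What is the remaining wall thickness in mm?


Remaining wall = original − CR × time
t = 15.7 − 0.37*26 = 15.7 − 9.62 = 6.08 mm

6.08 mm


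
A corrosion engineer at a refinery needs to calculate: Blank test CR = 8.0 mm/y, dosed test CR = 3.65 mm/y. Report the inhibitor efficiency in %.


Apply the inhibitor-efficiency definition: IE = (CR_blank − CR_inh)/CR_blank × 100
IE = (8.0 − 3.65) / 8.0 × 100
IE = 4.35 / 8.0 × 100 = 54.4 %

54.4 %


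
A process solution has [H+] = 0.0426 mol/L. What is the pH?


pH = −log10[H+]
pH = −log10(0.0426) = 1.37

1.37


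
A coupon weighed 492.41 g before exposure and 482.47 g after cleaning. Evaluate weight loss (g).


Weight loss = initial − final
WL = 492.41 − 482.47 = 9.94 g

9.94 g


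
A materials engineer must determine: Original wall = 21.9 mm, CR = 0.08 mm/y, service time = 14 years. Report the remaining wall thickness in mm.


Remaining wall = original − CR × time
t = 21.9 − 0.08*14 = 21.9 − 1.12 = 20.78 mm

20.78 mm


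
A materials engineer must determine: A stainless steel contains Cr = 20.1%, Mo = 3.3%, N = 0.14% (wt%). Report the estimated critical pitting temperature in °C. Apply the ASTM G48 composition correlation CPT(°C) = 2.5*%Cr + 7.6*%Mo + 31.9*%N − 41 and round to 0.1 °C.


Apply the ASTM G48 empirical CPT estimate: CPT(°C) = 2.5*%Cr + 7.6*%Mo + 31.9*%N − 41
2.5*20.1 = 50.25; 7.6*3.3 = 25.08; 31.9*0.14 = 4.466
CPT = 50.25 + 25.08 + 4.466 − 41 = 38.796 °C
Rounded to 0.1 °C: CPT ≈ 38.8 °C

38.8 °C


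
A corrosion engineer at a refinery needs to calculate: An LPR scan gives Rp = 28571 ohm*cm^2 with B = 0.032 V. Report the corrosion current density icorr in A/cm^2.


Apply the Stern-Geary relation: icorr = B / Rp
icorr = 0.032 / 28571 = 1.12×10^-6 A/cm^2

1.12×10^-6 A/cm^2


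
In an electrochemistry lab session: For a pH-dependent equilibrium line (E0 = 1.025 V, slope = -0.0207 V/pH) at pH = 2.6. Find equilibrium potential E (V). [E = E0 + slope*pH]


Apply the Pourbaix line equation: E = E0 + slope*pH
E = 1.025 + (-0.0207)*2.6 = 1.025 + (-0.05382) = 0.97118 V
Rounded to 3 decimal places: E = 0.971 V

0.971 V


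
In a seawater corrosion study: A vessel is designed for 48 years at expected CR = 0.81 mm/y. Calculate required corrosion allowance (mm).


Corrosion allowance = CR × design life
CA = 0.81 * 48 = 38.88 mm

38.88 mm


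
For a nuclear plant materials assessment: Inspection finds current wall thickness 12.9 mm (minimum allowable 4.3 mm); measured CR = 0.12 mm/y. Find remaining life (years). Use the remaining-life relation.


Apply the remaining-life relation: RL = (t_current − t_min) / CR
RL = (12.9 − 4.3) / 0.12 = 8.6 / 0.12 = 71.7 years

71.7 years


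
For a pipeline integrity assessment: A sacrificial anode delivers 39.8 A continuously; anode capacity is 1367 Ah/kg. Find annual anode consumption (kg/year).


Annual consumption = current * hours per year / capacity
Rate = 39.8 * 8760 / 1367 = 255.0 kg/year

255.0 kg/year


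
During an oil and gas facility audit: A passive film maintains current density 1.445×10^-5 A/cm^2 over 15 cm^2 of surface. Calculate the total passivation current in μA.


I = i_pass * A, then convert A → μA (×10^6)
I = 1.445×10^-5 * 15 * 10^6 = 216.75 μA

216.75 μA


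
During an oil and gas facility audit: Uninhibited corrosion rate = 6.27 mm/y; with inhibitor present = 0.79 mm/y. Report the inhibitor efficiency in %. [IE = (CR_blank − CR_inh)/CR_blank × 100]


Apply the inhibitor-efficiency definition: IE = (CR_blank − CR_inh)/CR_blank × 100
IE = (6.27 − 0.79) / 6.27 × 100
IE = 5.48 / 6.27 × 100 = 87.4 %

87.4 %


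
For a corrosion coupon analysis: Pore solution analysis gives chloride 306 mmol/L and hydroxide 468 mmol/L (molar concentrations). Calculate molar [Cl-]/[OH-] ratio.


Threshold parameter = [Cl-] / [OH-] (molar basis; both in mmol/L, so units cancel)
Ratio = 306 / 468 = 0.65

0.65


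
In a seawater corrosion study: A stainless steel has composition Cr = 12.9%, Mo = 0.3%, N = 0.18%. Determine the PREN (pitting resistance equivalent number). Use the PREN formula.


Apply the PREN formula: PREN = Cr + 3.3*Mo + 16*N
PREN = 12.9 + 3.3*0.3 + 16*0.18
PREN = 12.9 + 0.99 + 2.88 = 16.77

16.77


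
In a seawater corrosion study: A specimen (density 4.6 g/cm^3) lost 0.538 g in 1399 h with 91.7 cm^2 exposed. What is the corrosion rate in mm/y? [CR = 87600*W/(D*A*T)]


Apply the mm/y weight-loss relation: CR = 87600 * W / (D * A * T)
Numerator: 87600 * 0.538 = 47128.8
Denominator: 4.6 * 91.7 * 1399 = 590126.18
CR = 47128.8 / 590126.18 = 0.07986 mm/y

0.07986 mm/y


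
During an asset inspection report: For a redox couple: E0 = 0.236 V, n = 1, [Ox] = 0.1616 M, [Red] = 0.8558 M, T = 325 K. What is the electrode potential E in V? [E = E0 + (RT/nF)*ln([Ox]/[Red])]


Apply the Nernst equation: E = E0 + (RT/nF)*ln([Ox]/[Red])
Step 1: RT/nF = 8.314*325/(1*96485) = 0.02800487 V
Step 2: [Ox]/[Red] = 0.1616/0.8558 = 0.188829
Step 3: ln(0.188829) = -1.666913
Step 4: correction = 0.02800487 * -1.666913 = -0.047 V
E = 0.236 + -0.047 = 0.189 V

0.189 V


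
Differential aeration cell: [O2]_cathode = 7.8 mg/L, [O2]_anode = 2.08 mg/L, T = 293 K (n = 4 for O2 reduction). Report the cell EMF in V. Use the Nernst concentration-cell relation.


Apply the Nernst concentration-cell relation: E = (RT/nF)*ln(C_cathode/C_anode)
RT/nF = 8.314*293/(4*96485) = 0.00631187 V
ln(7.8/2.08) = 1.32176
E = 0.00631187 * 1.32176 = 0.00834 V

0.00834 V


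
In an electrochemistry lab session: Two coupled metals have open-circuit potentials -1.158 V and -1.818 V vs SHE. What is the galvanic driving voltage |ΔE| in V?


Driving voltage is the absolute potential difference.
|ΔE| = |-1.158 − (-1.818)| = 0.66 V

0.66 V


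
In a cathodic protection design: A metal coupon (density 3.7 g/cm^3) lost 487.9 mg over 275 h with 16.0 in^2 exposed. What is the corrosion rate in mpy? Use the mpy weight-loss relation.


Apply the mpy weight-loss relation: CR = 534 * W / (D * A * T)
Numerator: 534 * 487.9 = 260538.6
Denominator: 3.7 * 16.0 * 275 = 16280.0
CR = 260538.6 / 16280.0 = 16.0036 mpy

16.0036 mpy


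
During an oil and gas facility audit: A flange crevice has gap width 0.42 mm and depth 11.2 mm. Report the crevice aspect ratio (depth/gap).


Aspect ratio = depth / gap
Ratio = 11.2 / 0.42 = 26.7

26.7


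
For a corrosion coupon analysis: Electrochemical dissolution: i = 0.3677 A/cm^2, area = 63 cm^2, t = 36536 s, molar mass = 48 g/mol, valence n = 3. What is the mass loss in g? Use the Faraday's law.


Apply Faraday's law: m = i*A*t*M / (n*F)
Total charge passed Q = i*A*t = 0.3677*63*36536 = 846360.0936 C
m = Q*M/(n*F) = 846360.0936*48/(3*96485) = 140.351 g

140.351 g


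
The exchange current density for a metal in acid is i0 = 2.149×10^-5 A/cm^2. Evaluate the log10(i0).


i0 = 2.149×10^-5 A/cm^2
log10(i0) = -4.668

-4.668


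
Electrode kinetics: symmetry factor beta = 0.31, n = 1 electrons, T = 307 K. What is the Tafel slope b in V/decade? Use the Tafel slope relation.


Apply the Tafel slope relation: b = 2.303*R*T/(beta*n*F)
Numerator: 2.303 * 8.314 * 307 = 5878.17
Denominator: 0.31 * 1 * 96485 = 29910.35
b = 5878.17 / 29910.35 = 0.197 V/decade

0.197 V/decade
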